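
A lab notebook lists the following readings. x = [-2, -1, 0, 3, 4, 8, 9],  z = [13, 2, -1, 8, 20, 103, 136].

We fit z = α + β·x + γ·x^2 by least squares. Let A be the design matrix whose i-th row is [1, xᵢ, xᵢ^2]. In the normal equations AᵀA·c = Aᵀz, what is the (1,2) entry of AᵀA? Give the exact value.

Row 1 ↔ basis 1, column 2 ↔ basis x, so (AᵀA)_{1,2} = Σᵢ x = (1)·(-2) + (1)·(-1) + (1)·(0) + (1)·(3) + (1)·(4) + (1)·(8) + (1)·(9) = 21.

21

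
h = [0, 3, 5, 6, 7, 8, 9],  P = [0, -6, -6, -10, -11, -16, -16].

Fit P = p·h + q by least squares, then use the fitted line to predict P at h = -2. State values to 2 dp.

P̂ = 4.12

With design matrix A, AᵀA = [[264, 38]; [38, 7]] and AᵀP = [-457, -65]ᵀ.
Δ = 264·7 − 38² = 404.
p = ((-457)·7 − 38·(-65))/404 = -729/404; q = (264·(-65) − 38·(-457))/404 = 103/202.
At h = -2: P̂ = (-729/404)·(-2) + (103/202)·(1) = 416/101.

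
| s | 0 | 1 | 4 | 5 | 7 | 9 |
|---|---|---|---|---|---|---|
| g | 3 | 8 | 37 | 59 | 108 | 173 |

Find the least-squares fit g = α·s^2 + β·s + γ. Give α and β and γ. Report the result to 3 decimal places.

α = 2.003, β = 0.809, γ = 3.754

The normal system XᵀX·[α, β, γ]ᵀ = Xᵀg is [[9844, 1262, 172]; [1262, 172, 26]; [172, 26, 6]]·[α, β, γ]ᵀ = [21380, 2764, 388]ᵀ.
Row-reducing yields α = 12306/6145, β = 994/1229, γ = 23068/6145.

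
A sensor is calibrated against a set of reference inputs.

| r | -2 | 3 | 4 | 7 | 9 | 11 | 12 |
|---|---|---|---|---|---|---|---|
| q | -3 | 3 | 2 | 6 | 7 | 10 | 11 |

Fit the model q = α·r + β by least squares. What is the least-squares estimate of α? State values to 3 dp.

From the data, Σr·r = 424, Σr = 44, Σ1 = 7.
Right-hand side: Σr·q = 370, Σq = 36.
So MᵀM·[α, β]ᵀ = Mᵀq: [[424, 44]; [44, 7]]·[α, β]ᵀ = [370, 36]ᵀ.
Δ = 424·7 − 44² = 1032.
α = (370·7 − 44·36)/1032 = 503/516; β = (424·36 − 44·370)/1032 = -127/129.

α = 0.975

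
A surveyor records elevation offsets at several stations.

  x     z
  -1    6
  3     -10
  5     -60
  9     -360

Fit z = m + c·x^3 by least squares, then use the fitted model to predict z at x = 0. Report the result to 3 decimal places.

Compute the Gram sums: Σ1 = 4, Σx^3 = 880, Σx^3·x^3 = 547796.
And Σz = -424, Σx^3·z = -270216.
det = 4·547796 − 880² = 1416784.
m = ((-424)·547796 − 880·(-270216))/1416784 = 345286/88549; c = (4·(-270216) − 880·(-424))/1416784 = -44234/88549.
At x = 0: ẑ = (345286/88549)·(1) + (-44234/88549)·(0) = 345286/88549.

ẑ = 3.899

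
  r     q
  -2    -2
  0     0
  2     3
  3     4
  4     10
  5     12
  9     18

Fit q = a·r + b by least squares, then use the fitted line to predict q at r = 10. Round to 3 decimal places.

q̂ = 20.152

From the data, Σr·r = 139, Σr = 21, Σ1 = 7.
And Σr·q = 284, Σq = 45.
Determinant 139·7 − 21² = 532.
a = (284·7 − 21·45)/532 = 149/76; b = (139·45 − 21·284)/532 = 291/532.
At r = 10: q̂ = (149/76)·(10) + (291/532)·(1) = 10721/532.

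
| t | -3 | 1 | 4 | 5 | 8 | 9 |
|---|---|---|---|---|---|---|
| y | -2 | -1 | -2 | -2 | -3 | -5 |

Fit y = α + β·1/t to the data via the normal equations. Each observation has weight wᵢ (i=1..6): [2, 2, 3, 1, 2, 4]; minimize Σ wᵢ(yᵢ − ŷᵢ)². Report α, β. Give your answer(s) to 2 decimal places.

α = -3.19, β = 1.57

Entries of MᵀWM: Σwᵢ·1 = 14, Σwᵢ·1/t = 134/45, Σwᵢ·1/t·1/t = 163967/64800.
Moment sums: Σwᵢ·y = -40, Σwᵢ·1/t·y = -997/180.
Δ = 14·(163967/64800) − (134/45)² = 860473/32400.
α = ((-40)·(163967/64800) − (134/45)·(-997/180))/(860473/32400) = -63836/20011; β = (14·(-997/180) − (134/45)·(-40))/(860473/32400) = 31320/20011.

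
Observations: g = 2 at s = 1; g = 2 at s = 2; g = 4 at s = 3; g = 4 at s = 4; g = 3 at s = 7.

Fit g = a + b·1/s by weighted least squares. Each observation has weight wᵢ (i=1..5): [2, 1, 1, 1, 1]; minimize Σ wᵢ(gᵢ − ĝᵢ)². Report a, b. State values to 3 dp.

a = 3.879, b = -1.944

Forming AᵀWA = [[6, 271/84]; [271/84, 17245/7056]] and AᵀWg = [17, 163/21]ᵀ gives AᵀWA·[a, b]ᵀ = AᵀWg.
Eliminating b: (17245/7056)·(row 1) − (271/84)·(row 2) gives (30029/7056)·a = (17245/7056)·17 − (271/84)·(163/21) = 2377/144, so a = 116473/30029.
Then b = ((163/21) − (271/84)·(116473/30029))/(17245/7056) = -58380/30029.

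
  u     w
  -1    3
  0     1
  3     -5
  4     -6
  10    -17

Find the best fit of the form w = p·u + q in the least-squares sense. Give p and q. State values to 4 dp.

Forming XᵀX = [[126, 16]; [16, 5]] and Xᵀw = [-212, -24]ᵀ gives XᵀX·[p, q]ᵀ = Xᵀw.
Eliminating q: 5·(row 1) − 16·(row 2) gives 374·p = 5·(-212) − 16·(-24) = -676, so p = -338/187.
Then q = ((-24) − 16·(-338/187))/5 = 184/187.

p = -1.8075, q = 0.9840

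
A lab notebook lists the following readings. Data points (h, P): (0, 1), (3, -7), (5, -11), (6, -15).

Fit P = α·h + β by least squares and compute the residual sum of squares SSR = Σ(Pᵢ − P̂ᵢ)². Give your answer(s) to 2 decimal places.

SSR = 1.14

The normal system XᵀX·[α, β]ᵀ = XᵀP is [[70, 14]; [14, 4]]·[α, β]ᵀ = [-166, -32]ᵀ.
Determinant 70·4 − 14² = 84.
α = ((-166)·4 − 14·(-32))/84 = -18/7; β = (70·(-32) − 14·(-166))/84 = 1.
Residuals: 0, -2/7, 6/7, -4/7; SSR = 8/7.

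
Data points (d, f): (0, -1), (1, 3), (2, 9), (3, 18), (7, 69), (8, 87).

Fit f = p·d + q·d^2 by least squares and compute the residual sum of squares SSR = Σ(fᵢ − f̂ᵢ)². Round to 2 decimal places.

Normal-equation sums: Σd·d = 127, Σd·d^2 = 891, Σd^2·d^2 = 6595.
And Σd·f = 1254, Σd^2·f = 9150.
det = 127·6595 − 891² = 43684.
p = (1254·6595 − 891·9150)/43684 = 29370/10921; q = (127·9150 − 891·1254)/43684 = 11184/10921.
Residuals: -1, -7791/10921, -5187/10921, 7812/10921, -57/10921, -609/10921; SSR = 24565/10921.

SSR = 2.25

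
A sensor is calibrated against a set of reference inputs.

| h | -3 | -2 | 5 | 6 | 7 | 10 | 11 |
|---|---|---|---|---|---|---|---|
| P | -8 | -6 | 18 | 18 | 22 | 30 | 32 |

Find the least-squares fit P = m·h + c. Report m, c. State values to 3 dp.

From the data, Σh·h = 344, Σh = 34, Σ1 = 7.
Moment sums: Σh·P = 1040, ΣP = 106.
So AᵀA·[m, c]ᵀ = AᵀP: [[344, 34]; [34, 7]]·[m, c]ᵀ = [1040, 106]ᵀ.
Eliminating c: 7·(row 1) − 34·(row 2) gives 1252·m = 7·1040 − 34·106 = 3676, so m = 919/313.
Then c = (106 − 34·(919/313))/7 = 276/313.

m = 2.936, c = 0.882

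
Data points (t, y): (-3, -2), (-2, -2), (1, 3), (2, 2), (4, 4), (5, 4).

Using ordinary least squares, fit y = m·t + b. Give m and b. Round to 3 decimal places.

Setting ∂/∂m … = 0 gives: 59·m + 7·b = 53;  7·m + 6·b = 9.
(Σt·t = 59, Σt = 7, Σ1 = 6, Σt·y = 53, Σy = 9.)
Δ = 59·6 − 7² = 305.
m = (53·6 − 7·9)/305 = 51/61; b = (59·9 − 7·53)/305 = 32/61.

m = 0.836, b = 0.525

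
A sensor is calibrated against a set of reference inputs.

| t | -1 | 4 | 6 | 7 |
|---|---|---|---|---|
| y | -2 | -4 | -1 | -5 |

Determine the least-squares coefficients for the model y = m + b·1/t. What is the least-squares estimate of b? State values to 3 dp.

AᵀA·[m, b]ᵀ = Aᵀy reads: 4·m + (-37/84)·b = -12;  (-37/84)·m + (7837/7056)·b = 5/42.
(Σ1 = 4, Σ1/t = -37/84, Σ1/t·1/t = 7837/7056, Σy = -12, Σ1/t·y = 5/42.)
Determinant 4·(7837/7056) − (-37/84)² = 3331/784.
m = ((-12)·(7837/7056) − (-37/84)·(5/42))/(3331/784) = -93674/29979; b = (4·(5/42) − (-37/84)·(-12))/(3331/784) = -11312/9993.

b = -1.132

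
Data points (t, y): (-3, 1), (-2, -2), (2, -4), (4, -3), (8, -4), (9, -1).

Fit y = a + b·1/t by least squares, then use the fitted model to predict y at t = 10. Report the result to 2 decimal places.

ŷ = -2.42

XᵀX·[a, b]ᵀ = Xᵀy reads: 6·a + (11/72)·b = -13;  (11/72)·a + (3637/5184)·b = -97/36.
Δ = 6·(3637/5184) − (11/72)² = 21701/5184.
a = ((-13)·(3637/5184) − (11/72)·(-97/36))/(21701/5184) = -45147/21701; b = (6·(-97/36) − (11/72)·(-13))/(21701/5184) = -73512/21701.
At t = 10: ŷ = (-45147/21701)·(1) + (-73512/21701)·(1/10) = -262491/108505.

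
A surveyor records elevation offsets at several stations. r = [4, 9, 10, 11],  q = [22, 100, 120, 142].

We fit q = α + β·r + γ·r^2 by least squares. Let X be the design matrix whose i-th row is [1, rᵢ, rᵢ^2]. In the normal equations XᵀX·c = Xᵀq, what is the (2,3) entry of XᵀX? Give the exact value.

3124

Row 2 ↔ basis r, column 3 ↔ basis r^2, so (XᵀX)_{2,3} = Σᵢ (r)·(r^2) = (4)·(16) + (9)·(81) + (10)·(100) + (11)·(121) = 3124.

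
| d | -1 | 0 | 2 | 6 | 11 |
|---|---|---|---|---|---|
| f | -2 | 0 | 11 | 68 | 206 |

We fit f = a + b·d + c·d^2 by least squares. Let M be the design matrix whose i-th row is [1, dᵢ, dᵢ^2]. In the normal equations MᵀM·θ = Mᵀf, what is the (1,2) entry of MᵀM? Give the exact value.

18

Row 1 ↔ basis 1, column 2 ↔ basis d, so (MᵀM)_{1,2} = Σᵢ d = (1)·(-1) + (1)·(0) + (1)·(2) + (1)·(6) + (1)·(11) = 18.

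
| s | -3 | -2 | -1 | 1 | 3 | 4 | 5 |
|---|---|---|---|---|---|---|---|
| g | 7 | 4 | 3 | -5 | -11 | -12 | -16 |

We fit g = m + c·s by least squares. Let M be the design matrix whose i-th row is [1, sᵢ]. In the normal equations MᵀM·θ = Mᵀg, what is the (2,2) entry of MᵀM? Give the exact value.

Row 2 ↔ basis s, column 2 ↔ basis s, so (MᵀM)_{2,2} = Σᵢ (s)·(s) = (-3)·(-3) + (-2)·(-2) + (-1)·(-1) + (1)·(1) + (3)·(3) + (4)·(4) + (5)·(5) = 65.

65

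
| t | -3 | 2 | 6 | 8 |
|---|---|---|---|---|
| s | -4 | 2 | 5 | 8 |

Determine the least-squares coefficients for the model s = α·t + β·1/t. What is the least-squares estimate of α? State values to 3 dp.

α = 0.937

Normal-equation sums: Σt·t = 113, Σt·1/t = 4, Σ1/t·1/t = 233/576.
Right-hand side: Σt·s = 110, Σ1/t·s = 25/6.
Normal equations: [[113, 4]; [4, 233/576]]·[α, β]ᵀ = [110, 25/6]ᵀ.
Determinant 113·(233/576) − 4² = 17113/576.
α = (110·(233/576) − 4·(25/6))/(17113/576) = 16030/17113; β = (113·(25/6) − 4·110)/(17113/576) = 17760/17113.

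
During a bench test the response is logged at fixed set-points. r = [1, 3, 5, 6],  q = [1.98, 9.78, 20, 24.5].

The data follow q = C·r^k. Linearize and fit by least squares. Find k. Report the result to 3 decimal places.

With ln qᵢ as the transformed response and ln rᵢ as the regressor:
Σln r = 4.4998, Σ(ln r)² = 7.0076, Σln q = 9.1578, Σln r·ln q = 13.0579.
Normal system: [[7.0076, 4.4998]; [4.4998, 4]]·[k, ln C]ᵀ = [13.0579, 9.1578]ᵀ.
Solving (det = 7.7823): k = 1.41643, ln C = 0.69604.

k = 1.416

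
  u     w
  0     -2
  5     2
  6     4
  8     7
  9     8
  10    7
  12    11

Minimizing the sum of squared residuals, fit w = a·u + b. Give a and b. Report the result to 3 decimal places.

a = 1.074, b = -2.385

The normal equations are: 450·a + 50·b = 364;  50·a + 7·b = 37.
(Σu·u = 450, Σu = 50, Σ1 = 7, Σu·w = 364, Σw = 37.)
Determinant 450·7 − 50² = 650.
a = (364·7 − 50·37)/650 = 349/325; b = (450·37 − 50·364)/650 = -31/13.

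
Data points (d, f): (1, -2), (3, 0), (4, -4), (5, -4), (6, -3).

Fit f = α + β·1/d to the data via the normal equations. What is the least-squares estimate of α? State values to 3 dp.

α = -3.224

From the data, Σ1 = 5, Σ1/d = 39/20, Σ1/d·1/d = 4469/3600.
And Σf = -13, Σ1/d·f = -43/10.
So MᵀM·[α, β]ᵀ = Mᵀf: [[5, 39/20]; [39/20, 4469/3600]]·[α, β]ᵀ = [-13, -43/10]ᵀ.
Eliminating β: (4469/3600)·(row 1) − (39/20)·(row 2) gives (541/225)·α = (4469/3600)·(-13) − (39/20)·(-43/10) = -27911/3600, so α = -27911/8656.
Then β = ((-43/10) − (39/20)·(-27911/8656))/(4469/3600) = 3465/2164.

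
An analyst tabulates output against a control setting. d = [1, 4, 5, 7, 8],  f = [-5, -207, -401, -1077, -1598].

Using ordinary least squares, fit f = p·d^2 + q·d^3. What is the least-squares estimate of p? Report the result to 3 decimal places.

Sums needed: Σd^2·d^2 = 7379, Σd^2·d^3 = 53725, Σd^3·d^3 = 399515.
For Mᵀf: Σd^2·f = -168387, Σd^3·f = -1250965.
So MᵀM·[p, q]ᵀ = Mᵀf: [[7379, 53725]; [53725, 399515]]·[p, q]ᵀ = [-168387, -1250965]ᵀ.
Δ = 7379·399515 − 53725² = 61645560.
p = ((-168387)·399515 − 53725·(-1250965))/61645560 = -1625942/1541139; q = (7379·(-1250965) − 53725·(-168387))/61645560 = -4606979/1541139.

p = -1.055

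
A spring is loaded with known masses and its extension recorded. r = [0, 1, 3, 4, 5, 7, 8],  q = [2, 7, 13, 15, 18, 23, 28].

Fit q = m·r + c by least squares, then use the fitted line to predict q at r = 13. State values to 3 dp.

Normal-equation sums: Σr·r = 164, Σr = 28, Σ1 = 7.
For Mᵀq: Σr·q = 581, Σq = 106.
So MᵀM·[m, c]ᵀ = Mᵀq: [[164, 28]; [28, 7]]·[m, c]ᵀ = [581, 106]ᵀ.
Eliminating c: 7·(row 1) − 28·(row 2) gives 364·m = 7·581 − 28·106 = 1099, so m = 157/52.
Then c = (106 − 28·(157/52))/7 = 279/91.
At r = 13: q̂ = (157/52)·(13) + (279/91)·(1) = 15403/364.

q̂ = 42.316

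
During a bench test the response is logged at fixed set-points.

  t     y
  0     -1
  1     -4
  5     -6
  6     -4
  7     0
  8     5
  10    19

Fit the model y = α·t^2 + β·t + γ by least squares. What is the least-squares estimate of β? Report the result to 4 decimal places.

Forming XᵀX = [[18419, 2197, 275]; [2197, 275, 37]; [275, 37, 7]] and Xᵀy = [1922, 172, 9]ᵀ gives XᵀX·[α, β, γ]ᵀ = Xᵀy.
Solving the 3×3 system (Gaussian elimination) gives α = 9355/15224, β = -63711/15224, γ = -5593/7612.

β = -4.1849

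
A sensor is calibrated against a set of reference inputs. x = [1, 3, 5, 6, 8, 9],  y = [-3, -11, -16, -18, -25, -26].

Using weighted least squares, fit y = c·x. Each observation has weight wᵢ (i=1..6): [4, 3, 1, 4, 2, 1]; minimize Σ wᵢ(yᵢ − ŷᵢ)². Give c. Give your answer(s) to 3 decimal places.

The normal equations are: 409·c = -1257.
(Σwᵢ·x·x = 409, Σwᵢ·x·y = -1257.)
Hence c = -1257 / 409 ≈ -3.07335.

c = -3.073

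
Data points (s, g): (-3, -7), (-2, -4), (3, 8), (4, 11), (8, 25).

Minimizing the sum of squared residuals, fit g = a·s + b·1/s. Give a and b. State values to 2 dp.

The normal system AᵀA·[a, b]ᵀ = Aᵀg is [[102, 5]; [5, 317/576]]·[a, b]ᵀ = [297, 103/8]ᵀ.
Eliminating b: (317/576)·(row 1) − 5·(row 2) gives (2989/96)·a = (317/576)·297 − 5·(103/8) = 6341/64, so a = 19023/5978.
Then b = ((103/8) − 5·(19023/5978))/(317/576) = -16488/2989.

a = 3.18, b = -5.52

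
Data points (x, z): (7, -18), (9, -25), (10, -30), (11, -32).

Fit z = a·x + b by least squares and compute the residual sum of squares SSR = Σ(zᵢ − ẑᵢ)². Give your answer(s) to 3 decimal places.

From the data, Σx·x = 351, Σx = 37, Σ1 = 4.
Moment sums: Σx·z = -1003, Σz = -105.
MᵀM·[a, b]ᵀ = Mᵀz becomes [[351, 37]; [37, 4]]·[a, b]ᵀ = [-1003, -105]ᵀ.
Δ = 351·4 − 37² = 35.
a = ((-1003)·4 − 37·(-105))/35 = -127/35; b = (351·(-105) − 37·(-1003))/35 = 256/35.
Residuals: 3/35, 12/35, -36/35, 3/5; SSR = 54/35.

SSR = 1.543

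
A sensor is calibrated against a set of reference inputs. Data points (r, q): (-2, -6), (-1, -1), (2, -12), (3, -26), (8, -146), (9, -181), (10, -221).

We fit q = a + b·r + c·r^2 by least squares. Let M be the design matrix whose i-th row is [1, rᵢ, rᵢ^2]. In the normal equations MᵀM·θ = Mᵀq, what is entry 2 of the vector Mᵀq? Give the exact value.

-5096

Entry 2 ↔ basis r, so (Mᵀq)_{2} = Σᵢ (r)·qᵢ = (-2)·(-6) + (-1)·(-1) + (2)·(-12) + (3)·(-26) + (8)·(-146) + (9)·(-181) + (10)·(-221) = -5096.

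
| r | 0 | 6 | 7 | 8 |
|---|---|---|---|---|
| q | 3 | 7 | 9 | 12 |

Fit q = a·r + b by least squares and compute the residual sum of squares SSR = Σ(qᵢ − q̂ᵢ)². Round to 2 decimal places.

Setting ∂/∂a … = 0 gives: 149·a + 21·b = 201;  21·a + 4·b = 31.
(Σr·r = 149, Σr = 21, Σ1 = 4, Σr·q = 201, Σq = 31.)
det = 149·4 − 21² = 155.
a = (201·4 − 21·31)/155 = 153/155; b = (149·31 − 21·201)/155 = 398/155.
Residuals: 67/155, -231/155, -74/155, 238/155; SSR = 774/155.

SSR = 4.99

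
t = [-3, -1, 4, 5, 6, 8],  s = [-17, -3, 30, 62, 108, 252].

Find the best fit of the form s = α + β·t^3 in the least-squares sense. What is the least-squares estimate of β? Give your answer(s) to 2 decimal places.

β = 0.50

With design matrix A, AᵀA = [[6, 889]; [889, 329251]] and Aᵀs = [432, 162484]ᵀ.
Determinant 6·329251 − 889² = 1185185.
α = (432·329251 − 889·162484)/1185185 = -2211844/1185185; β = (6·162484 − 889·432)/1185185 = 590856/1185185.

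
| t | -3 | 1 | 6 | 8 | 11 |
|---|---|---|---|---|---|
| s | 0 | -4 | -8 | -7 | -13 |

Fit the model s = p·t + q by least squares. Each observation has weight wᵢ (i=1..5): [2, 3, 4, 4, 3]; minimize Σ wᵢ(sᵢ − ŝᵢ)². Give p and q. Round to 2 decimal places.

p = -0.81, q = -2.59

Entries of XᵀWX: Σwᵢ·t·t = 784, Σwᵢ·t = 86, Σwᵢ·1 = 16.
Right-hand side: Σwᵢ·t·s = -857, Σwᵢ·s = -111.
Normal equations: [[784, 86]; [86, 16]]·[p, q]ᵀ = [-857, -111]ᵀ.
det = 784·16 − 86² = 5148.
p = ((-857)·16 − 86·(-111))/5148 = -2083/2574; q = (784·(-111) − 86·(-857))/5148 = -6661/2574.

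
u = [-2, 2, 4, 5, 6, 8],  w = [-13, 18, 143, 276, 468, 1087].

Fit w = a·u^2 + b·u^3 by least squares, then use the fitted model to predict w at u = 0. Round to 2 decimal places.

ŵ = 0.00

Normal-equation sums: Σu^2·u^2 = 6305, Σu^2·u^3 = 44693, Σu^3·u^3 = 328649.
Right-hand side: Σu^2·w = 95624, Σu^3·w = 701532.
Normal equations: [[6305, 44693]; [44693, 328649]]·[a, b]ᵀ = [95624, 701532]ᵀ.
Determinant 6305·328649 − 44693² = 74667696.
a = (95624·328649 − 44693·701532)/74667696 = 18290575/18666924; b = (6305·701532 − 44693·95624)/74667696 = 37358957/18666924.
At u = 0: ŵ = (18290575/18666924)·(0) + (37358957/18666924)·(0) = 0.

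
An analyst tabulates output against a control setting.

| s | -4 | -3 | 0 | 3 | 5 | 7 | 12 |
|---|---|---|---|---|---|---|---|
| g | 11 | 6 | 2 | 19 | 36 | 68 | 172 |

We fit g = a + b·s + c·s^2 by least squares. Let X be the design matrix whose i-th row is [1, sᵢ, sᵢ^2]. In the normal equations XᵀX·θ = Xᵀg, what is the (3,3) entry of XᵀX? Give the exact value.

Row 3 ↔ basis s^2, column 3 ↔ basis s^2, so (XᵀX)_{3,3} = Σᵢ (s^2)·(s^2) = (16)·(16) + (9)·(9) + (0)·(0) + (9)·(9) + (25)·(25) + (49)·(49) + (144)·(144) = 24180.

24180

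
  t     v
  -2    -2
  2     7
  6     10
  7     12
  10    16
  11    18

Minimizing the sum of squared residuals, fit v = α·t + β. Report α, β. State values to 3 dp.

With design matrix M, MᵀM = [[314, 34]; [34, 6]] and Mᵀv = [520, 61]ᵀ.
Δ = 314·6 − 34² = 728.
α = (520·6 − 34·61)/728 = 523/364; β = (314·61 − 34·520)/728 = 737/364.

α = 1.437, β = 2.025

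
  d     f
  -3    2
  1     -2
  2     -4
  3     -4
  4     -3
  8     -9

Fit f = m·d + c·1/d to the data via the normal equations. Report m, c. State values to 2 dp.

m = -1.02, c = -1.12

XᵀX·[m, c]ᵀ = Xᵀf reads: 103·m + 6·c = -112;  6·m + (893/576)·c = -63/8.
Eliminating c: (893/576)·(row 1) − 6·(row 2) gives (71243/576)·m = (893/576)·(-112) − 6·(-63/8) = -2275/18, so m = -72800/71243.
Then c = ((-63/8) − 6·(-72800/71243))/(893/576) = -80136/71243.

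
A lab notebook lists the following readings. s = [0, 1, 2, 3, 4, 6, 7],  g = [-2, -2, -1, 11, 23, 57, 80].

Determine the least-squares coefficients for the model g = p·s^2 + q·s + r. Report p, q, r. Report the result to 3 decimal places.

Compute the Gram sums: Σs^2·s^2 = 4051, Σs^2·s = 659, Σs^2 = 115, Σs·s = 115, Σs = 23, Σ1 = 7.
And Σs^2·g = 6433, Σs·g = 1023, Σg = 166.
So AᵀA·[p, q, r]ᵀ = Aᵀg: [[4051, 659, 115]; [659, 115, 23]; [115, 23, 7]]·[p, q, r]ᵀ = [6433, 1023, 166]ᵀ.
Solving the 3×3 system (Gaussian elimination) gives p = 6913/3612, q = -5543/3612, r = -231/86.

p = 1.914, q = -1.535, r = -2.686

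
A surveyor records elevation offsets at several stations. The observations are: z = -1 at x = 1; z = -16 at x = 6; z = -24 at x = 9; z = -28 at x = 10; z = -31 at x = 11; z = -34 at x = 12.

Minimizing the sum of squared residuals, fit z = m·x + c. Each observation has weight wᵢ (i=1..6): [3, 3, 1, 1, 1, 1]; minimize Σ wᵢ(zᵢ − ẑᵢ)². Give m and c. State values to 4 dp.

Normal-equation sums: Σwᵢ·x·x = 557, Σwᵢ·x = 63, Σwᵢ·1 = 10.
Moment sums: Σwᵢ·x·z = -1536, Σwᵢ·z = -168.
AᵀWA·[m, c]ᵀ = AᵀWz becomes [[557, 63]; [63, 10]]·[m, c]ᵀ = [-1536, -168]ᵀ.
Determinant 557·10 − 63² = 1601.
m = ((-1536)·10 − 63·(-168))/1601 = -4776/1601; c = (557·(-168) − 63·(-1536))/1601 = 3192/1601.

m = -2.9831, c = 1.9938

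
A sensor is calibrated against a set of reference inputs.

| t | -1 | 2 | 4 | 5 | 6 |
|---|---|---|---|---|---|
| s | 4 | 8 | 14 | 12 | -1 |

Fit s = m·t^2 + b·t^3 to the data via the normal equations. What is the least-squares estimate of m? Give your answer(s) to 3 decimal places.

Forming AᵀA = [[2194, 11956]; [11956, 66442]] and Aᵀs = [524, 2240]ᵀ gives AᵀA·[m, b]ᵀ = Aᵀs.
Δ = 2194·66442 − 11956² = 2827812.
m = (524·66442 − 11956·2240)/2827812 = 669514/235651; b = (2194·2240 − 11956·524)/2827812 = -112532/235651.

m = 2.841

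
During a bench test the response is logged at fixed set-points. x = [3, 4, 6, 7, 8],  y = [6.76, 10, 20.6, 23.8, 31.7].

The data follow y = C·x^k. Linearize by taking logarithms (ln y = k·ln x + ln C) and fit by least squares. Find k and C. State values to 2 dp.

Linearized form: ln y = k·ln x + ln C. From the 5 transformed points,
XᵀX = [[14.4498, 8.3020]; [8.3020, 5]], rhs = [24.0673, 13.8649]ᵀ  (here Σln x = 8.3020, Σ(ln x)² = 14.4498, Σln y = 13.8649, Σln x·ln y = 24.0673).
Solving (det = 3.3255): k = 1.57257, ln C = 0.16188, so C = exp(0.16188) = 1.17571.

k = 1.57, C = 1.18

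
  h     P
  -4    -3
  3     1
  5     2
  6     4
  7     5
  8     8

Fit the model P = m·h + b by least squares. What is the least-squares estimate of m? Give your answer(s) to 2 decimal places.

XᵀX·[m, b]ᵀ = XᵀP reads: 199·m + 25·b = 148;  25·m + 6·b = 17.
Determinant 199·6 − 25² = 569.
m = (148·6 − 25·17)/569 = 463/569; b = (199·17 − 25·148)/569 = -317/569.

m = 0.81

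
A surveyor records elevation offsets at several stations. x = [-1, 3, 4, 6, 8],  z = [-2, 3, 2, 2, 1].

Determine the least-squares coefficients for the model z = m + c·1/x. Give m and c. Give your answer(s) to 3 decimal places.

Normal-equation sums: Σ1 = 5, Σ1/x = -1/8, Σ1/x·1/x = 701/576.
For Aᵀz: Σz = 6, Σ1/x·z = 95/24.
So AᵀA·[m, c]ᵀ = Aᵀz: [[5, -1/8]; [-1/8, 701/576]]·[m, c]ᵀ = [6, 95/24]ᵀ.
Δ = 5·(701/576) − (-1/8)² = 437/72.
m = (6·(701/576) − (-1/8)·(95/24))/(437/72) = 4491/3496; c = (5·(95/24) − (-1/8)·6)/(437/72) = 1479/437.

m = 1.285, c = 3.384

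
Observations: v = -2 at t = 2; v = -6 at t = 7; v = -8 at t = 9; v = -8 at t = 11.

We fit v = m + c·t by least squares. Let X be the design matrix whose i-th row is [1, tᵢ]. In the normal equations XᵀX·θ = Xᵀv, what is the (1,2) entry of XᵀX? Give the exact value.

29

Row 1 ↔ basis 1, column 2 ↔ basis t, so (XᵀX)_{1,2} = Σᵢ t = (1)·(2) + (1)·(7) + (1)·(9) + (1)·(11) = 29.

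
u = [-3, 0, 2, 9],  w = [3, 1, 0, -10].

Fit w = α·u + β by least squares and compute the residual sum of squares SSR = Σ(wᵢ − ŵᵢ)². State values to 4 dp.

Entries of AᵀA: Σu·u = 94, Σu = 8, Σ1 = 4.
For Aᵀw: Σu·w = -99, Σw = -6.
Eliminating β: 4·(row 1) − 8·(row 2) gives 312·α = 4·(-99) − 8·(-6) = -348, so α = -29/26.
Then β = ((-6) − 8·(-29/26))/4 = 19/26.
Residuals: -14/13, 7/26, 3/2, -9/13; SSR = 103/26.

SSR = 3.9615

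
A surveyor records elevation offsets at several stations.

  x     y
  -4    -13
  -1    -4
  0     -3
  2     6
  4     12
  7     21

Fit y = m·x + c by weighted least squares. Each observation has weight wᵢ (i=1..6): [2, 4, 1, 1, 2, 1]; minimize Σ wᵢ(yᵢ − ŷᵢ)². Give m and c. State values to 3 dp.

With design matrix A, AᵀWA = [[121, 5]; [5, 11]] and AᵀWy = [375, 6]ᵀ.
Determinant 121·11 − 5² = 1306.
m = (375·11 − 5·6)/1306 = 4095/1306; c = (121·6 − 5·375)/1306 = -1149/1306.

m = 3.136, c = -0.880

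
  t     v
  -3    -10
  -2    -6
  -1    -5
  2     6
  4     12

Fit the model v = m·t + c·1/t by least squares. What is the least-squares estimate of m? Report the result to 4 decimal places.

Sums needed: Σt·t = 34, Σt·1/t = 5, Σ1/t·1/t = 241/144.
Moment sums: Σt·v = 107, Σ1/t·v = 52/3.
Δ = 34·(241/144) − 5² = 2297/72.
m = (107·(241/144) − 5·(52/3))/(2297/72) = 13307/4594; c = (34·(52/3) − 5·107)/(2297/72) = 3912/2297.

m = 2.8966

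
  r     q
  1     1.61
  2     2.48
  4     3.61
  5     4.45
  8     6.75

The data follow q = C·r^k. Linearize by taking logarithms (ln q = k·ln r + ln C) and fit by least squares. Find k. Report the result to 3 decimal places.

With ln qᵢ as the transformed response and ln rᵢ as the regressor:
XᵀX = [[9.3166, 5.7683]; [5.7683, 5]], rhs = [8.7827, 6.0706]ᵀ  (here Σln r = 5.7683, Σ(ln r)² = 9.3166, Σln q = 6.0706, Σln r·ln q = 8.7827).
Δ = 9.3166·5 − (5.7683)² = 13.3096; k = (8.7827·5 − 5.7683·6.0706)/13.3096 = 0.66838, ln C = (9.3166·6.0706 − 5.7683·8.7827)/13.3096 = 0.44304.

k = 0.668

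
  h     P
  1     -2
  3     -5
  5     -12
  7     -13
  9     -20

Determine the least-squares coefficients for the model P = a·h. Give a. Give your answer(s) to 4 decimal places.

a = -2.1091

Setting ∂/∂a … = 0 gives: 165·a = -348.
(Σh·h = 165, Σh·P = -348.)
Hence a = -348 / 165 ≈ -2.10909.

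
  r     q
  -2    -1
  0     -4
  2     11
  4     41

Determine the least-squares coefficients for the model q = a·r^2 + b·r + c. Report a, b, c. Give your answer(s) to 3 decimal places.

From the data, Σr^2·r^2 = 288, Σr^2·r = 64, Σr^2 = 24, Σr·r = 24, Σr = 4, Σ1 = 4.
For Xᵀq: Σr^2·q = 696, Σr·q = 188, Σq = 47.
Inverting the 3×3 Gram matrix, [a, b, c]ᵀ = [33/16, 117/40, -71/20]ᵀ.

a = 2.063, b = 2.925, c = -3.550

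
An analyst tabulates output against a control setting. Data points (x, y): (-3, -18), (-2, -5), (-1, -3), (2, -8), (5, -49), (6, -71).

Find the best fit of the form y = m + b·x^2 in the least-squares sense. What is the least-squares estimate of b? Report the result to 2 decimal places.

Normal-equation sums: Σ1 = 6, Σx^2 = 79, Σx^2·x^2 = 2035.
And Σy = -154, Σx^2·y = -3998.
Normal equations: [[6, 79]; [79, 2035]]·[m, b]ᵀ = [-154, -3998]ᵀ.
Eliminating b: 2035·(row 1) − 79·(row 2) gives 5969·m = 2035·(-154) − 79·(-3998) = 2452, so m = 2452/5969.
Then b = ((-3998) − 79·(2452/5969))/2035 = -11822/5969.

b = -1.98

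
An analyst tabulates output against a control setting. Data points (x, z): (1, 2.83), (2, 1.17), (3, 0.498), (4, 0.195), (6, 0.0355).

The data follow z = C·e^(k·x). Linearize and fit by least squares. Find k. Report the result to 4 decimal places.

k = -0.8779

With ln zᵢ as the transformed response and xᵢ as the regressor:
XᵀX = [[66.0000, 16.0000]; [16.0000, 5]], rhs = [-27.3055, -4.4729]ᵀ  (here Σx = 16.0000, Σ(x)² = 66.0000, Σln z = -4.4729, Σx·ln z = -27.3055).
Δ = 66.0000·5 − (16.0000)² = 74.0000; k = (-27.3055·5 − 16.0000·-4.4729)/74.0000 = -0.87787, ln C = (66.0000·-4.4729 − 16.0000·-27.3055)/74.0000 = 1.91460.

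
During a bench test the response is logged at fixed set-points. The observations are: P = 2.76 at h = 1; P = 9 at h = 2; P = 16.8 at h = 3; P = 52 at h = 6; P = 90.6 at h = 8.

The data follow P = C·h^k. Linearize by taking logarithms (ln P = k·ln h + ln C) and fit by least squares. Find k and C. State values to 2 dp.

k = 1.66, C = 2.77

Taking logs, ln P = k·ln h + ln C, so regress ln P on ln h.
Over the data: Σln h = 5.6630, Σ(ln h)² = 9.2219, Σln P = 14.4915, Σln h·ln P = 21.0732.
Normal system: [[9.2219, 5.6630]; [5.6630, 5]]·[k, ln C]ᵀ = [21.0732, 14.4915]ᵀ.
Solving (det = 14.0403): k = 1.65958, ln C = 1.01868, so C = exp(1.01868) = 2.76954.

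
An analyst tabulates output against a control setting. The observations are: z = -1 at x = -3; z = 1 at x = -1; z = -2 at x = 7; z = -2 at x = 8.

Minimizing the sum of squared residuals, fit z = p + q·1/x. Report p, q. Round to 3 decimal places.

p = -1.700, q = -2.627

Setting ∂/∂p … = 0 gives: 4·p + (-179/168)·q = -4;  (-179/168)·p + (32377/28224)·q = -101/84.
Determinant 4·(32377/28224) − (-179/168)² = 32489/9408.
p = ((-4)·(32377/28224) − (-179/168)·(-101/84))/(32489/9408) = -55222/32489; q = (4·(-101/84) − (-179/168)·(-4))/(32489/9408) = -85344/32489.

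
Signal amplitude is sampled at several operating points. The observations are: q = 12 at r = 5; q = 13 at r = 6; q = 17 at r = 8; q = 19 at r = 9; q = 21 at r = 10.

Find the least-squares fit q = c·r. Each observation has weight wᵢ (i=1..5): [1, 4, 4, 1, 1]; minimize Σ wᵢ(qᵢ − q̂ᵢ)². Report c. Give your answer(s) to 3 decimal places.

c = 2.140

Normal-equation sums: Σwᵢ·r·r = 606.
And Σwᵢ·r·q = 1297.
So XᵀWX·[c]ᵀ = XᵀWq: [[606]]·[c]ᵀ = [1297]ᵀ.
Hence c = 1297 / 606 ≈ 2.14026.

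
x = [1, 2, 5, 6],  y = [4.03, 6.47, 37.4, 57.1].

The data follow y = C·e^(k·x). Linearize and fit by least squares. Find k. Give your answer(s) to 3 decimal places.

k = 0.545

Linearized form: ln y = k·x + ln C. From the 4 transformed points,
Σx = 14.0000, Σ(x)² = 66.0000, Σln y = 10.9274, Σx·ln y = 47.5053.
Normal system: [[66.0000, 14.0000]; [14.0000, 4]]·[k, ln C]ᵀ = [47.5053, 10.9274]ᵀ.
Δ = 66.0000·4 − (14.0000)² = 68.0000; k = (47.5053·4 − 14.0000·10.9274)/68.0000 = 0.54467, ln C = (66.0000·10.9274 − 14.0000·47.5053)/68.0000 = 0.82552.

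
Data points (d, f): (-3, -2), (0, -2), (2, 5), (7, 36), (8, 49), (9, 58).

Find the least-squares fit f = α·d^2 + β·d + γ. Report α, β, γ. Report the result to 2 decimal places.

From the data, Σd^2·d^2 = 13155, Σd^2·d = 1565, Σd^2 = 207, Σd·d = 207, Σd = 23, Σ1 = 6.
For Aᵀf: Σd^2·f = 9600, Σd·f = 1182, Σf = 144.
So AᵀA·[α, β, γ]ᵀ = Aᵀf: [[13155, 1565, 207]; [1565, 207, 23]; [207, 23, 6]]·[α, β, γ]ᵀ = [9600, 1182, 144]ᵀ.
Row-reducing yields α = 64391/119392, β = 214917/119392, γ = -89965/59696.

α = 0.54, β = 1.80, γ = -1.51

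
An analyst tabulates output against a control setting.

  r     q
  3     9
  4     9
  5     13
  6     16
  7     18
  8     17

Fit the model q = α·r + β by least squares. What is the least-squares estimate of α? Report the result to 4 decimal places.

α = 2.0000

Sums needed: Σr·r = 199, Σr = 33, Σ1 = 6.
Moment sums: Σr·q = 486, Σq = 82.
MᵀM·[α, β]ᵀ = Mᵀq becomes [[199, 33]; [33, 6]]·[α, β]ᵀ = [486, 82]ᵀ.
Δ = 199·6 − 33² = 105.
α = (486·6 − 33·82)/105 = 2; β = (199·82 − 33·486)/105 = 8/3.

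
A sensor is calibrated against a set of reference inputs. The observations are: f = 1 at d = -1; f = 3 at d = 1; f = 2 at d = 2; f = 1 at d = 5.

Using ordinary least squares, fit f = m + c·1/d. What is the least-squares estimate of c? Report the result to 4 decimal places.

Setting ∂/∂m … = 0 gives: 4·m + (7/10)·c = 7;  (7/10)·m + (229/100)·c = 16/5.
(Σ1 = 4, Σ1/d = 7/10, Σ1/d·1/d = 229/100, Σf = 7, Σ1/d·f = 16/5.)
Δ = 4·(229/100) − (7/10)² = 867/100.
m = (7·(229/100) − (7/10)·(16/5))/(867/100) = 1379/867; c = (4·(16/5) − (7/10)·7)/(867/100) = 790/867.

c = 0.9112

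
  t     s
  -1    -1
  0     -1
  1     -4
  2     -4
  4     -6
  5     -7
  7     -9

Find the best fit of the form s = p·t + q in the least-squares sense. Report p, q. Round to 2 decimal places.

AᵀA·[p, q]ᵀ = Aᵀs reads: 96·p + 18·q = -133;  18·p + 7·q = -32.
Determinant 96·7 − 18² = 348.
p = ((-133)·7 − 18·(-32))/348 = -355/348; q = (96·(-32) − 18·(-133))/348 = -113/58.

p = -1.02, q = -1.95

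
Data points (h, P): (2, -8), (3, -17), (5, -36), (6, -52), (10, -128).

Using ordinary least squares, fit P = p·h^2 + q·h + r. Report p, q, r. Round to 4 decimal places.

p = -1.0651, q = -2.1625, r = 0.1119

Forming AᵀA = [[12018, 1376, 174]; [1376, 174, 26]; [174, 26, 5]] and AᵀP = [-15757, -1839, -241]ᵀ gives AᵀA·[p, q, r]ᵀ = AᵀP.
Solving the 3×3 system (Gaussian elimination) gives p = -24837/23318, q = -50425/23318, r = 1305/11659.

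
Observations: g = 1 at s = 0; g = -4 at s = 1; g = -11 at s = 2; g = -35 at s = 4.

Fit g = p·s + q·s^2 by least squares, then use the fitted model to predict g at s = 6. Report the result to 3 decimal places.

ĝ = -71.792

Normal-equation sums: Σs·s = 21, Σs·s^2 = 73, Σs^2·s^2 = 273.
Moment sums: Σs·g = -166, Σs^2·g = -608.
So AᵀA·[p, q]ᵀ = Aᵀg: [[21, 73]; [73, 273]]·[p, q]ᵀ = [-166, -608]ᵀ.
Eliminating q: 273·(row 1) − 73·(row 2) gives 404·p = 273·(-166) − 73·(-608) = -934, so p = -467/202.
Then q = ((-608) − 73·(-467/202))/273 = -325/202.
At s = 6: ĝ = (-467/202)·(6) + (-325/202)·(36) = -7251/101.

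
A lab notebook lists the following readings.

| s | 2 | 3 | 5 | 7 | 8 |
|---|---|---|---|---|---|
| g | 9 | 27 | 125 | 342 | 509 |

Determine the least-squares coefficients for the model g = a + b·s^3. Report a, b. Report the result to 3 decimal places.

a = 0.747, b = 0.993

From the data, Σ1 = 5, Σs^3 = 1015, Σs^3·s^3 = 396211.
And Σg = 1012, Σs^3·g = 394340.
Normal equations: [[5, 1015]; [1015, 396211]]·[a, b]ᵀ = [1012, 394340]ᵀ.
Eliminating b: 396211·(row 1) − 1015·(row 2) gives 950830·a = 396211·1012 − 1015·394340 = 710432, so a = 355216/475415.
Then b = (394340 − 1015·(355216/475415))/396211 = 94452/95083.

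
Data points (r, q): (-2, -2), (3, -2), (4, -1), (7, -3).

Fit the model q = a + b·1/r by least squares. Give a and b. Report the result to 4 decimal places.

a = -2.0140, b = 0.2485

Entries of AᵀA: Σ1 = 4, Σ1/r = 19/84, Σ1/r·1/r = 3133/7056.
Moment sums: Σq = -8, Σ1/r·q = -29/84.
Eliminating b: (3133/7056)·(row 1) − (19/84)·(row 2) gives (4057/2352)·a = (3133/7056)·(-8) − (19/84)·(-29/84) = -8171/2352, so a = -8171/4057.
Then b = ((-29/84) − (19/84)·(-8171/4057))/(3133/7056) = 1008/4057.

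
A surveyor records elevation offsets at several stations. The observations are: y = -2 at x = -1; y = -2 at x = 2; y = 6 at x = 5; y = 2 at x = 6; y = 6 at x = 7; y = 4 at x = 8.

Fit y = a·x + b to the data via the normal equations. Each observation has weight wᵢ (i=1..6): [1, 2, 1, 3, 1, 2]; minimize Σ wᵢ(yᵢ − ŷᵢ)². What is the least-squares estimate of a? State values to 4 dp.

Entries of AᵀWA: Σwᵢ·x·x = 319, Σwᵢ·x = 49, Σwᵢ·1 = 10.
Right-hand side: Σwᵢ·x·y = 166, Σwᵢ·y = 20.
Normal equations: [[319, 49]; [49, 10]]·[a, b]ᵀ = [166, 20]ᵀ.
Determinant 319·10 − 49² = 789.
a = (166·10 − 49·20)/789 = 680/789; b = (319·20 − 49·166)/789 = -1754/789.

a = 0.8619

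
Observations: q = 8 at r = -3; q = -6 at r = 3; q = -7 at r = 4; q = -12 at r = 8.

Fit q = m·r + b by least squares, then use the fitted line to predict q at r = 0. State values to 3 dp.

Normal-equation sums: Σr·r = 98, Σr = 12, Σ1 = 4.
Moment sums: Σr·q = -166, Σq = -17.
MᵀM·[m, b]ᵀ = Mᵀq becomes [[98, 12]; [12, 4]]·[m, b]ᵀ = [-166, -17]ᵀ.
Eliminating b: 4·(row 1) − 12·(row 2) gives 248·m = 4·(-166) − 12·(-17) = -460, so m = -115/62.
Then b = ((-17) − 12·(-115/62))/4 = 163/124.
At r = 0: q̂ = (-115/62)·(0) + (163/124)·(1) = 163/124.

q̂ = 1.315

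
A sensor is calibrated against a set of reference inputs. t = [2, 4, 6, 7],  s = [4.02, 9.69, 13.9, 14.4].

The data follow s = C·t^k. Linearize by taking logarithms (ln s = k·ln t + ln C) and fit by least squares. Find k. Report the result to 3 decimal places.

Let Y = ln s. Fitting Y = k·ln t + ln C by least squares:
Σln t = 5.8171, Σ(ln t)² = 9.3992, Σln s = 8.9615, Σln t·ln s = 14.0187.
Equations: 9.3992·k + 5.8171·ln C = 14.0187;  5.8171·k + 4·ln C = 8.9615.
Slope k = (n·Σln t·ln s − Σln t·Σln s)/(n·Σ(ln t)² − (Σln t)²) = (4·14.0187 − 5.8171·8.9615)/3.7582 = 1.04963; ln C = (Σln s − k·Σln t)/n = 0.71392.

k = 1.050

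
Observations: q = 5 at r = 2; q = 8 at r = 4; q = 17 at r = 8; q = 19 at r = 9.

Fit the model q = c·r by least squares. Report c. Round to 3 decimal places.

c = 2.115

XᵀX·[c]ᵀ = Xᵀq reads: 165·c = 349.
(Σr·r = 165, Σr·q = 349.)
Hence c = 349 / 165 ≈ 2.11515.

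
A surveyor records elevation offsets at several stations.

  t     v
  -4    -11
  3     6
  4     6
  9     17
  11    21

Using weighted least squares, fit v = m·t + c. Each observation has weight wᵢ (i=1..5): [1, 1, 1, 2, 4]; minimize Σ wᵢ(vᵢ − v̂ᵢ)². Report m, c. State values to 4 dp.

m = 2.0986, c = -1.9341

MᵀWM·[m, c]ᵀ = MᵀWv reads: 687·m + 65·c = 1316;  65·m + 9·c = 119.
(Σwᵢ·t·t = 687, Σwᵢ·t = 65, Σwᵢ·1 = 9, Σwᵢ·t·v = 1316, Σwᵢ·v = 119.)
Determinant 687·9 − 65² = 1958.
m = (1316·9 − 65·119)/1958 = 4109/1958; c = (687·119 − 65·1316)/1958 = -3787/1958.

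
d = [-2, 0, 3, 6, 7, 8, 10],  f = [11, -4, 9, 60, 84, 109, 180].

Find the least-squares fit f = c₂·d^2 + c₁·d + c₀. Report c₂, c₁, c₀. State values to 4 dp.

The normal system AᵀA·[c₂, c₁, c₀]ᵀ = Aᵀf is [[17890, 2090, 262]; [2090, 262, 32]; [262, 32, 7]]·[c₂, c₁, c₀]ᵀ = [31377, 3625, 449]ᵀ.
Solving the 3×3 system (Gaussian elimination) gives c₂ = 1529/752, c₁ = -14143/6768, c₀ = -8141/3384.

c₂ = 2.0332, c₁ = -2.0897, c₀ = -2.4057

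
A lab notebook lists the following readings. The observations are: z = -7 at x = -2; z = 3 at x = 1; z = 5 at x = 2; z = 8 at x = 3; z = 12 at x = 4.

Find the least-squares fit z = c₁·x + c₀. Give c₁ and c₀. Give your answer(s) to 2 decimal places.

c₁ = 3.08, c₀ = -0.74

Normal-equation sums: Σx·x = 34, Σx = 8, Σ1 = 5.
For Aᵀz: Σx·z = 99, Σz = 21.
So AᵀA·[c₁, c₀]ᵀ = Aᵀz: [[34, 8]; [8, 5]]·[c₁, c₀]ᵀ = [99, 21]ᵀ.
det = 34·5 − 8² = 106.
c₁ = (99·5 − 8·21)/106 = 327/106; c₀ = (34·21 − 8·99)/106 = -39/53.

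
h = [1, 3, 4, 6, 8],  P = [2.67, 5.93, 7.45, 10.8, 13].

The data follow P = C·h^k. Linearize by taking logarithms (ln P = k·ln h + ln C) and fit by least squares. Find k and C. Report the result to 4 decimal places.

Let Y = ln P. Fitting Y = k·ln h + ln C by least squares:
XᵀX = [[10.6632, 6.3561]; [6.3561, 5]], rhs = [14.3368, 9.7148]ᵀ  (here Σln h = 6.3561, Σ(ln h)² = 10.6632, Σln P = 9.7148, Σln h·ln P = 14.3368).
Slope k = (n·Σln h·ln P − Σln h·Σln P)/(n·Σ(ln h)² − (Σln h)²) = (5·14.3368 − 6.3561·9.7148)/12.9161 = 0.76923; ln C = (Σln P − k·Σln h)/n = 0.96510, so C = exp(0.96510) = 2.62505.

k = 0.7692, C = 2.6251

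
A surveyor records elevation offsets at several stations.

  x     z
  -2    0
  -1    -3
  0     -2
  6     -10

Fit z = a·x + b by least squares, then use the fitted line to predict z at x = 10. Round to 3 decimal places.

Forming AᵀA = [[41, 3]; [3, 4]] and Aᵀz = [-57, -15]ᵀ gives AᵀA·[a, b]ᵀ = Aᵀz.
Determinant 41·4 − 3² = 155.
a = ((-57)·4 − 3·(-15))/155 = -183/155; b = (41·(-15) − 3·(-57))/155 = -444/155.
At x = 10: ẑ = (-183/155)·(10) + (-444/155)·(1) = -2274/155.

ẑ = -14.671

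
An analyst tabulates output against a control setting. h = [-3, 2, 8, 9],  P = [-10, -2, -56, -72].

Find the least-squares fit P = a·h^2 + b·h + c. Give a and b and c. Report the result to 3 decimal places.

From the data, Σh^2·h^2 = 10754, Σh^2·h = 1222, Σh^2 = 158, Σh·h = 158, Σh = 16, Σ1 = 4.
For XᵀP: Σh^2·P = -9514, Σh·P = -1070, ΣP = -140.
Normal equations: [[10754, 1222, 158]; [1222, 158, 16]; [158, 16, 4]]·[a, b, c]ᵀ = [-9514, -1070, -140]ᵀ.
Row-reducing yields a = -12266/12687, b = 8155/12687, c = 2614/4229.

a = -0.967, b = 0.643, c = 0.618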